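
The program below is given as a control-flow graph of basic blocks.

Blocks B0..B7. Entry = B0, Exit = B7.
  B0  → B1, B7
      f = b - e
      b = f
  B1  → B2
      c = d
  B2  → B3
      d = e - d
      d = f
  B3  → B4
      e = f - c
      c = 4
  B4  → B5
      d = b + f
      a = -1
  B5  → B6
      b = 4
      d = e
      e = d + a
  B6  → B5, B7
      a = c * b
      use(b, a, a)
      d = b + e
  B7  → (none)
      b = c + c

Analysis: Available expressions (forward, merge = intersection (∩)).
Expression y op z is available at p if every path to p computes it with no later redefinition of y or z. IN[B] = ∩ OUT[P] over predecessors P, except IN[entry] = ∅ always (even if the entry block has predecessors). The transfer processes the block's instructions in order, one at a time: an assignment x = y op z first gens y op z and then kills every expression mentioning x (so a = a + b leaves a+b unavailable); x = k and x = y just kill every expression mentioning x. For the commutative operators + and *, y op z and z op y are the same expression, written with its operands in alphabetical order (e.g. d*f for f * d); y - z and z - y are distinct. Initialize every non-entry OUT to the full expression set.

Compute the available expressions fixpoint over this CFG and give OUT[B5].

Converged values:
  B0: | IN={} | OUT={}
  B1: | IN={} | OUT={}
  B2: | IN={} | OUT={}
  B3: | IN={} | OUT={}
  B4: | IN={} | OUT={b+f}
  B5: | IN={} | OUT={a+d}
  B6: | IN={a+d} | OUT={b*c, b+e}
  B7: | IN={} | OUT={c+c}

Merge at B5: IN[B5] = OUT[B4] ∩ OUT[B6] = {}
Applying B5's transfer function to that IN value gives OUT[B5] (row B5 above).

Answer: {a+d}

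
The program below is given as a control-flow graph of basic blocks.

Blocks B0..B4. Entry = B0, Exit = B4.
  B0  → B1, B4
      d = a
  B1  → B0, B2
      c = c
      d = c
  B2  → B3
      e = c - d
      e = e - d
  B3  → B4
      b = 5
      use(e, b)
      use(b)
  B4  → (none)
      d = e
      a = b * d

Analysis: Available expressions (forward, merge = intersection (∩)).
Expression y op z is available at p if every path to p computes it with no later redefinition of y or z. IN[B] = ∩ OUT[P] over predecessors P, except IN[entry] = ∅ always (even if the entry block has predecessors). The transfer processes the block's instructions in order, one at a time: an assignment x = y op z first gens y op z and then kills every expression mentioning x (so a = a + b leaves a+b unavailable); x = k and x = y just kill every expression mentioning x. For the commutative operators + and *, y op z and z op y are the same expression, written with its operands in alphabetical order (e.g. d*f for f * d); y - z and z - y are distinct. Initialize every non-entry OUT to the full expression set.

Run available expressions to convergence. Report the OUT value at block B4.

Fixpoint table:
  B0:   IN={}   OUT={}
  B1:   IN={}   OUT={}
  B2:   IN={}   OUT={c-d}
  B3:   IN={c-d}   OUT={c-d}
  B4:   IN={}   OUT={b*d}

Merge at B4: IN[B4] = OUT[B0] ∩ OUT[B3] = {}
Applying B4's transfer function to that IN value gives OUT[B4] (row B4 above).

Answer: {b*d}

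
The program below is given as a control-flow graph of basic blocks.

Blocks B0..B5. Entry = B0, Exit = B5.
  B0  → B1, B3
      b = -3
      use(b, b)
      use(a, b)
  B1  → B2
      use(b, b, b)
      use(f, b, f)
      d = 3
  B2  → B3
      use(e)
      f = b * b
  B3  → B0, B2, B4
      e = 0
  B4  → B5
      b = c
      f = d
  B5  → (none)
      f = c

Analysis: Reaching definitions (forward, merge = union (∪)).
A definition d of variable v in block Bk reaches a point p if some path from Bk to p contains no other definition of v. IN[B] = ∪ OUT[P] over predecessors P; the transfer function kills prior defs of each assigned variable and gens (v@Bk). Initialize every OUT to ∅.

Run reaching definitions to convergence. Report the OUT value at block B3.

Answer: {b@B0, d@B1, e@B3, f@B2}

Working:
Per-block solution:
  B0: | IN={b@B0, d@B1, e@B3, f@B2} | OUT={b@B0, d@B1, e@B3, f@B2}
  B1: | IN={b@B0, d@B1, e@B3, f@B2} | OUT={b@B0, d@B1, e@B3, f@B2}
  B2: | IN={b@B0, d@B1, e@B3, f@B2} | OUT={b@B0, d@B1, e@B3, f@B2}
  B3: | IN={b@B0, d@B1, e@B3, f@B2} | OUT={b@B0, d@B1, e@B3, f@B2}
  B4: | IN={b@B0, d@B1, e@B3, f@B2} | OUT={b@B4, d@B1, e@B3, f@B4}
  B5: | IN={b@B4, d@B1, e@B3, f@B4} | OUT={b@B4, d@B1, e@B3, f@B5}

Merge at B3: IN[B3] = OUT[B0] ⊔ OUT[B2] = {b@B0, d@B1, e@B3, f@B2}
Applying B3's transfer function to that IN value gives OUT[B3] (row B3 above).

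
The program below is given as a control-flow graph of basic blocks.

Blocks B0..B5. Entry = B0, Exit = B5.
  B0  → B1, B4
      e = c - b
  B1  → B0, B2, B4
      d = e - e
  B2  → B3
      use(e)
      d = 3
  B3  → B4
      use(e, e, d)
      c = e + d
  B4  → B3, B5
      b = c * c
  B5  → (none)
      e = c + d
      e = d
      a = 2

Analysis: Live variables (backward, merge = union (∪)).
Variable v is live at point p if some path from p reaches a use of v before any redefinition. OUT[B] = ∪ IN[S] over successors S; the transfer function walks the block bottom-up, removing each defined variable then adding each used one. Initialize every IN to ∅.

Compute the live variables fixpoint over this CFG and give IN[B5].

Fixpoint table:
  B0:  IN={b, c, d}  OUT={b, c, d, e}
  B1:  IN={b, c, e}  OUT={b, c, d, e}
  B2:  IN={e}  OUT={d, e}
  B3:  IN={d, e}  OUT={c, d, e}
  B4:  IN={c, d, e}  OUT={c, d, e}
  B5:  IN={c, d}  OUT={}

B5 is the boundary node: OUT[B5] = {}
Applying B5's transfer function to that OUT value gives IN[B5] (row B5 above).

Answer: {c, d}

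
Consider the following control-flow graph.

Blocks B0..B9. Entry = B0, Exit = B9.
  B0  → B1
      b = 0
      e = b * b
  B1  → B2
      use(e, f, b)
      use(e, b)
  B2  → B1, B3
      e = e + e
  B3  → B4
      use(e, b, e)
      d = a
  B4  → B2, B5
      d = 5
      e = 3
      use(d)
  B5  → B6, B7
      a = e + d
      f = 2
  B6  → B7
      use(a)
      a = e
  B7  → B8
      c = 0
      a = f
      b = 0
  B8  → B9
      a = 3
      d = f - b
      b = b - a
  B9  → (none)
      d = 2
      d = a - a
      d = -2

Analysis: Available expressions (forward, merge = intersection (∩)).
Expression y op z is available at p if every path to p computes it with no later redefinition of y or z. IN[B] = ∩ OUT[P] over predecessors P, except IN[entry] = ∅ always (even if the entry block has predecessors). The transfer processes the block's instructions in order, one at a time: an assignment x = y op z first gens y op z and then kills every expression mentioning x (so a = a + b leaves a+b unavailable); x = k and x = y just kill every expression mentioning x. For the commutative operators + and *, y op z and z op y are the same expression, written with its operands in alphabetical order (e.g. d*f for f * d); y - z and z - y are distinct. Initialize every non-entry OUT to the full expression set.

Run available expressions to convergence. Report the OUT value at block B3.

Converged values:
  B0:   IN={}   OUT={b*b}
  B1:   IN={b*b}   OUT={b*b}
  B2:   IN={b*b}   OUT={b*b}
  B3:   IN={b*b}   OUT={b*b}
  B4:   IN={b*b}   OUT={b*b}
  B5:   IN={b*b}   OUT={b*b, d+e}
  B6:   IN={b*b, d+e}   OUT={b*b, d+e}
  B7:   IN={b*b, d+e}   OUT={d+e}
  B8:   IN={d+e}   OUT={}
  B9:   IN={}   OUT={a-a}

Merge at B3: IN[B3] = OUT[B2] = {b*b}
Applying B3's transfer function to that IN value gives OUT[B3] (row B3 above).

Answer: {b*b}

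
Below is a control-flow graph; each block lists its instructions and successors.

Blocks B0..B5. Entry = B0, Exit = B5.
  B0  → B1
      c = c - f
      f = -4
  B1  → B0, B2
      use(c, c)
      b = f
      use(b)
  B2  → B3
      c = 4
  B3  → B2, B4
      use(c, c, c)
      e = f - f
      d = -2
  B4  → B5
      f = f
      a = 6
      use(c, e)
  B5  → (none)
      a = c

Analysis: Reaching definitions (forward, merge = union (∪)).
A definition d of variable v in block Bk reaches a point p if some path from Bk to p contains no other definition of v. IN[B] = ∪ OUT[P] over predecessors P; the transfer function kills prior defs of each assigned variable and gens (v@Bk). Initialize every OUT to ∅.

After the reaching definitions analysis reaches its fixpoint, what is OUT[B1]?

Answer: {b@B1, c@B0, f@B0}

Derivation:
Converged values:
  B0: | IN={b@B1, c@B0, f@B0} | OUT={b@B1, c@B0, f@B0}
  B1: | IN={b@B1, c@B0, f@B0} | OUT={b@B1, c@B0, f@B0}
  B2: | IN={b@B1, c@B0, c@B2, d@B3, e@B3, f@B0} | OUT={b@B1, c@B2, d@B3, e@B3, f@B0}
  B3: | IN={b@B1, c@B2, d@B3, e@B3, f@B0} | OUT={b@B1, c@B2, d@B3, e@B3, f@B0}
  B4: | IN={b@B1, c@B2, d@B3, e@B3, f@B0} | OUT={a@B4, b@B1, c@B2, d@B3, e@B3, f@B4}
  B5: | IN={a@B4, b@B1, c@B2, d@B3, e@B3, f@B4} | OUT={a@B5, b@B1, c@B2, d@B3, e@B3, f@B4}

Merge at B1: IN[B1] = OUT[B0] = {b@B1, c@B0, f@B0}
Applying B1's transfer function to that IN value gives OUT[B1] (row B1 above).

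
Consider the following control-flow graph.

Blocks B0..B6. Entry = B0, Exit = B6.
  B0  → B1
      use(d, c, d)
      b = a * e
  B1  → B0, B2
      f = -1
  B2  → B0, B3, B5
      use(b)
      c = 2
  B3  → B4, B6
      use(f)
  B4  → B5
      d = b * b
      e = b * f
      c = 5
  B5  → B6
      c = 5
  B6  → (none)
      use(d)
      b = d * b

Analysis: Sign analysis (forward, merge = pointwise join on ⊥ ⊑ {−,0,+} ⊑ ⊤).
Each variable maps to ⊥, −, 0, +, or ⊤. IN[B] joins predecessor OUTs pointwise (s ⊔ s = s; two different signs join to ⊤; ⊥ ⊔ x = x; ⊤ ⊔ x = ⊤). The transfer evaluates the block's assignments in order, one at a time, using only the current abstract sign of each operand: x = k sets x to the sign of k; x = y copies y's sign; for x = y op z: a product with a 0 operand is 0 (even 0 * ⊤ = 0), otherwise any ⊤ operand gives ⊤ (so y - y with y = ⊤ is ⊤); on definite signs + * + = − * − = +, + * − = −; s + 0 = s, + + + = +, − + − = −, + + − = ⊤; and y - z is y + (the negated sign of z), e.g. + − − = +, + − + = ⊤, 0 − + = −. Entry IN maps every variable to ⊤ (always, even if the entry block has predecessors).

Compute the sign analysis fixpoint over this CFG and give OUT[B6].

Answer: {a: ⊤, b: ⊤, c: +, d: ⊤, e: ⊤, f: -}

Trace:
Per-block solution:
  B0:   IN=(all ⊤)   OUT=(all ⊤)
  B1:   IN=(all ⊤)   OUT={f:-; rest ⊤}
  B2:   IN={f:-; rest ⊤}   OUT={c:+, f:-; rest ⊤}
  B3:   IN={c:+, f:-; rest ⊤}   OUT={c:+, f:-; rest ⊤}
  B4:   IN={c:+, f:-; rest ⊤}   OUT={c:+, f:-; rest ⊤}
  B5:   IN={c:+, f:-; rest ⊤}   OUT={c:+, f:-; rest ⊤}
  B6:   IN={c:+, f:-; rest ⊤}   OUT={c:+, f:-; rest ⊤}

Merge at B6: IN[B6] = OUT[B3] ⊔ OUT[B5] = {a: ⊤, b: ⊤, c: +, d: ⊤, e: ⊤, f: -}
Applying B6's transfer function to that IN value gives OUT[B6] (row B6 above).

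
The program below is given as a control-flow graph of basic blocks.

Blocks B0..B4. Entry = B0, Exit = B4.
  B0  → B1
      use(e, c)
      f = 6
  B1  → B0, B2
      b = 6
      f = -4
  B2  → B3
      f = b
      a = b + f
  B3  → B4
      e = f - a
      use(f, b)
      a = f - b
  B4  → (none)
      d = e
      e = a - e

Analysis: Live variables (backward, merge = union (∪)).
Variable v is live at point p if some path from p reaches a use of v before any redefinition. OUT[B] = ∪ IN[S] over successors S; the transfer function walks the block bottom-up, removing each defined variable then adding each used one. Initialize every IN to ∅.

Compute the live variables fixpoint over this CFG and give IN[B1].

Fixpoint table:
  B0:   IN={c, e}   OUT={c, e}
  B1:   IN={c, e}   OUT={b, c, e}
  B2:   IN={b}   OUT={a, b, f}
  B3:   IN={a, b, f}   OUT={a, e}
  B4:   IN={a, e}   OUT={}

Merge at B1: OUT[B1] = IN[B0] ⊔ IN[B2] = {b, c, e}
Applying B1's transfer function to that OUT value gives IN[B1] (row B1 above).

Answer: {c, e}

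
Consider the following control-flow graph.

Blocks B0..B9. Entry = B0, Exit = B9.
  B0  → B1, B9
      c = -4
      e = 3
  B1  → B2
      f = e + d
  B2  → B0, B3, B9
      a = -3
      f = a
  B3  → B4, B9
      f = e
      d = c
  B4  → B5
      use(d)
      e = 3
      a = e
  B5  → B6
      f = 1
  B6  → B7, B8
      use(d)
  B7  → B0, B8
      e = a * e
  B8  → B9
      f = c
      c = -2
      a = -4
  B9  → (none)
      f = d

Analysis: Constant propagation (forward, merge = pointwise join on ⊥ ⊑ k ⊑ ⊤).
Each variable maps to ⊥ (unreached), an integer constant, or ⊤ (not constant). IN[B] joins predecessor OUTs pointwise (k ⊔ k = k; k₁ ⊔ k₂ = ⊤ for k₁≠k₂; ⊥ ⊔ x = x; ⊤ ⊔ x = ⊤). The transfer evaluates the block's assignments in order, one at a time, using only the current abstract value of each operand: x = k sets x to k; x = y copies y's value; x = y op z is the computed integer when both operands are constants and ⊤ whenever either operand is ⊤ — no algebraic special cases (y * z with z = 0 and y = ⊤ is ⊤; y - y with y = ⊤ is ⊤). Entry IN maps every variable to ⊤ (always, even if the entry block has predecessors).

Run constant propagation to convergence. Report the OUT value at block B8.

Answer: {a: -4, b: ⊤, c: -2, d: -4, e: ⊤, f: -4}

Working:
Converged values:
  B0:   IN=(all ⊤)   OUT={c:-4, e:3; rest ⊤}
  B1:   IN={c:-4, e:3; rest ⊤}   OUT={c:-4, e:3; rest ⊤}
  B2:   IN={c:-4, e:3; rest ⊤}   OUT={a:-3, c:-4, e:3, f:-3; rest ⊤}
  B3:   IN={a:-3, c:-4, e:3, f:-3; rest ⊤}   OUT={a:-3, c:-4, d:-4, e:3, f:3; rest ⊤}
  B4:   IN={a:-3, c:-4, d:-4, e:3, f:3; rest ⊤}   OUT={a:3, c:-4, d:-4, e:3, f:3; rest ⊤}
  B5:   IN={a:3, c:-4, d:-4, e:3, f:3; rest ⊤}   OUT={a:3, c:-4, d:-4, e:3, f:1; rest ⊤}
  B6:   IN={a:3, c:-4, d:-4, e:3, f:1; rest ⊤}   OUT={a:3, c:-4, d:-4, e:3, f:1; rest ⊤}
  B7:   IN={a:3, c:-4, d:-4, e:3, f:1; rest ⊤}   OUT={a:3, c:-4, d:-4, e:9, f:1; rest ⊤}
  B8:   IN={a:3, c:-4, d:-4, f:1; rest ⊤}   OUT={a:-4, c:-2, d:-4, f:-4; rest ⊤}
  B9:   IN=(all ⊤)   OUT=(all ⊤)

Merge at B8: IN[B8] = OUT[B6] ⊔ OUT[B7] = {a: 3, b: ⊤, c: -4, d: -4, e: ⊤, f: 1}
Applying B8's transfer function to that IN value gives OUT[B8] (row B8 above).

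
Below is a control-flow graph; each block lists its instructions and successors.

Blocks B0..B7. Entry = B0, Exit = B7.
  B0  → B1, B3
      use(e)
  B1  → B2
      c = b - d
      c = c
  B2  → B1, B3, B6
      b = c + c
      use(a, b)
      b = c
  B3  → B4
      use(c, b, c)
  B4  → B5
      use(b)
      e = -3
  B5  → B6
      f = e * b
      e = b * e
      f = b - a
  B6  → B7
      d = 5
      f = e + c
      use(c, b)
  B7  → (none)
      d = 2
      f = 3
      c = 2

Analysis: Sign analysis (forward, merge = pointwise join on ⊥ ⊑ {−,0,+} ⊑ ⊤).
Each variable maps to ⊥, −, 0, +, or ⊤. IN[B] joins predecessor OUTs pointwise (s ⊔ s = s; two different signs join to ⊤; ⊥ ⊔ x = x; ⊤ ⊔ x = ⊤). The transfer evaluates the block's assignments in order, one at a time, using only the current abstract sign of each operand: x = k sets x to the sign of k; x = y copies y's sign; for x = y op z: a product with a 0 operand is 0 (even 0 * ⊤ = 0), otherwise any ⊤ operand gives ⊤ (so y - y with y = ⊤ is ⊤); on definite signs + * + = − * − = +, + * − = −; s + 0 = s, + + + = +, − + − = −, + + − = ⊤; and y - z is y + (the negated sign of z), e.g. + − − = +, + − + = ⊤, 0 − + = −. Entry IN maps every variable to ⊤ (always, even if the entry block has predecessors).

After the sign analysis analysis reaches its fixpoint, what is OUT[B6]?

Fixpoint table:
  B0:  IN=(all ⊤)  OUT=(all ⊤)
  B1:  IN=(all ⊤)  OUT=(all ⊤)
  B2:  IN=(all ⊤)  OUT=(all ⊤)
  B3:  IN=(all ⊤)  OUT=(all ⊤)
  B4:  IN=(all ⊤)  OUT={e:-; rest ⊤}
  B5:  IN={e:-; rest ⊤}  OUT=(all ⊤)
  B6:  IN=(all ⊤)  OUT={d:+; rest ⊤}
  B7:  IN={d:+; rest ⊤}  OUT={c:+, d:+, f:+; rest ⊤}

Merge at B6: IN[B6] = OUT[B2] ⊔ OUT[B5] = {a: ⊤, b: ⊤, c: ⊤, d: ⊤, e: ⊤, f: ⊤}
Applying B6's transfer function to that IN value gives OUT[B6] (row B6 above).

Answer: {a: ⊤, b: ⊤, c: ⊤, d: +, e: ⊤, f: ⊤}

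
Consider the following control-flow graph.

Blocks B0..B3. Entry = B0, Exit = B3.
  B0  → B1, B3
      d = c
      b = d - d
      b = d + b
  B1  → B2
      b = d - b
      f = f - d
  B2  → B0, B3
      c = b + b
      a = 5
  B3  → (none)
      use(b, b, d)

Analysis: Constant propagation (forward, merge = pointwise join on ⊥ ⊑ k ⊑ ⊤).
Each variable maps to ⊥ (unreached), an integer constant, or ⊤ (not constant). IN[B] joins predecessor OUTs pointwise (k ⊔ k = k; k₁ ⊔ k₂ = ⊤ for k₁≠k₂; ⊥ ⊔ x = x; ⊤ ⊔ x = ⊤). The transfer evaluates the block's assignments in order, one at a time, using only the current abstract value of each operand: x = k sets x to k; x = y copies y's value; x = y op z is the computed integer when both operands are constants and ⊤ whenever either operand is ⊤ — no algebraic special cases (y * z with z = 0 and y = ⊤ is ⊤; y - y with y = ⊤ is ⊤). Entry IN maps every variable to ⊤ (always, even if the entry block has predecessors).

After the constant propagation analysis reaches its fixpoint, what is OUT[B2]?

Answer: {a: 5, b: ⊤, c: ⊤, d: ⊤, e: ⊤, f: ⊤}

Derivation:
Fixpoint table:
  B0:  IN=(all ⊤)  OUT=(all ⊤)
  B1:  IN=(all ⊤)  OUT=(all ⊤)
  B2:  IN=(all ⊤)  OUT={a:5; rest ⊤}
  B3:  IN=(all ⊤)  OUT=(all ⊤)

Merge at B2: IN[B2] = OUT[B1] = {a: ⊤, b: ⊤, c: ⊤, d: ⊤, e: ⊤, f: ⊤}
Applying B2's transfer function to that IN value gives OUT[B2] (row B2 above).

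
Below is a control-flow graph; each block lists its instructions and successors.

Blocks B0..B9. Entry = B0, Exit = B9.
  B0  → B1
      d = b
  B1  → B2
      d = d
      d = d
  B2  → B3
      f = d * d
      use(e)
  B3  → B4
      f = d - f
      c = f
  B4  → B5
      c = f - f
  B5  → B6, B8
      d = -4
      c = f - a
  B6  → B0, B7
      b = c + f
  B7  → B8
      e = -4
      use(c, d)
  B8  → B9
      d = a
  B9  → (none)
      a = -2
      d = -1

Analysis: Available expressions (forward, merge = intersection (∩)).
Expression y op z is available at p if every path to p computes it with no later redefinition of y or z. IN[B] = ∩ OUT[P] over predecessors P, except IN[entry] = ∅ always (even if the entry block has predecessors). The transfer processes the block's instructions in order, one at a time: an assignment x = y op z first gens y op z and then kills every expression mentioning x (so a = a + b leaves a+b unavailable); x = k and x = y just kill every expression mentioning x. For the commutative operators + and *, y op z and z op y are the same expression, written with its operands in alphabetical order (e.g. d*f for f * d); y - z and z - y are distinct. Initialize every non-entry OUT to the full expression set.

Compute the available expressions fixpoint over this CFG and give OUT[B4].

Answer: {d*d, f-f}

Working:
Fixpoint table:
  B0:   IN={}   OUT={}
  B1:   IN={}   OUT={}
  B2:   IN={}   OUT={d*d}
  B3:   IN={d*d}   OUT={d*d}
  B4:   IN={d*d}   OUT={d*d, f-f}
  B5:   IN={d*d, f-f}   OUT={f-a, f-f}
  B6:   IN={f-a, f-f}   OUT={c+f, f-a, f-f}
  B7:   IN={c+f, f-a, f-f}   OUT={c+f, f-a, f-f}
  B8:   IN={f-a, f-f}   OUT={f-a, f-f}
  B9:   IN={f-a, f-f}   OUT={f-f}

Merge at B4: IN[B4] = OUT[B3] = {d*d}
Applying B4's transfer function to that IN value gives OUT[B4] (row B4 above).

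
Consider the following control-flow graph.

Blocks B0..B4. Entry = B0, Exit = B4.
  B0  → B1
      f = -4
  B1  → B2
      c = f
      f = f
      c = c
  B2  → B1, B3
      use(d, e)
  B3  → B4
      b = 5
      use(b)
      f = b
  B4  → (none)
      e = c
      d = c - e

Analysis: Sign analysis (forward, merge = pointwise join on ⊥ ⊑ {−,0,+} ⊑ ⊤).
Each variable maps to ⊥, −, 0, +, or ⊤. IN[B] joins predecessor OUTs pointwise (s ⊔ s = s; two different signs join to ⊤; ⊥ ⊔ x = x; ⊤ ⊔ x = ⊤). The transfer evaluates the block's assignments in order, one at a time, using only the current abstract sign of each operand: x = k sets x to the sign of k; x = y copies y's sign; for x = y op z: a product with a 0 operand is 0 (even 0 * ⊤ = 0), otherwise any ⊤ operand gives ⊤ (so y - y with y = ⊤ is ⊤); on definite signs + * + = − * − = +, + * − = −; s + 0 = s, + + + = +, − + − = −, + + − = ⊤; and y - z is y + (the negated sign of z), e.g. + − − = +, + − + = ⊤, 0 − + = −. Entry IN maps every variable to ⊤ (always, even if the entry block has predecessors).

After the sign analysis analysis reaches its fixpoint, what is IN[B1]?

Answer: {a: ⊤, b: ⊤, c: ⊤, d: ⊤, e: ⊤, f: -}

Working:
Converged values:
  B0:  IN=(all ⊤)  OUT={f:-; rest ⊤}
  B1:  IN={f:-; rest ⊤}  OUT={c:-, f:-; rest ⊤}
  B2:  IN={c:-, f:-; rest ⊤}  OUT={c:-, f:-; rest ⊤}
  B3:  IN={c:-, f:-; rest ⊤}  OUT={b:+, c:-, f:+; rest ⊤}
  B4:  IN={b:+, c:-, f:+; rest ⊤}  OUT={b:+, c:-, e:-, f:+; rest ⊤}

Merge at B1: IN[B1] = OUT[B0] ⊔ OUT[B2] = {a: ⊤, b: ⊤, c: ⊤, d: ⊤, e: ⊤, f: -}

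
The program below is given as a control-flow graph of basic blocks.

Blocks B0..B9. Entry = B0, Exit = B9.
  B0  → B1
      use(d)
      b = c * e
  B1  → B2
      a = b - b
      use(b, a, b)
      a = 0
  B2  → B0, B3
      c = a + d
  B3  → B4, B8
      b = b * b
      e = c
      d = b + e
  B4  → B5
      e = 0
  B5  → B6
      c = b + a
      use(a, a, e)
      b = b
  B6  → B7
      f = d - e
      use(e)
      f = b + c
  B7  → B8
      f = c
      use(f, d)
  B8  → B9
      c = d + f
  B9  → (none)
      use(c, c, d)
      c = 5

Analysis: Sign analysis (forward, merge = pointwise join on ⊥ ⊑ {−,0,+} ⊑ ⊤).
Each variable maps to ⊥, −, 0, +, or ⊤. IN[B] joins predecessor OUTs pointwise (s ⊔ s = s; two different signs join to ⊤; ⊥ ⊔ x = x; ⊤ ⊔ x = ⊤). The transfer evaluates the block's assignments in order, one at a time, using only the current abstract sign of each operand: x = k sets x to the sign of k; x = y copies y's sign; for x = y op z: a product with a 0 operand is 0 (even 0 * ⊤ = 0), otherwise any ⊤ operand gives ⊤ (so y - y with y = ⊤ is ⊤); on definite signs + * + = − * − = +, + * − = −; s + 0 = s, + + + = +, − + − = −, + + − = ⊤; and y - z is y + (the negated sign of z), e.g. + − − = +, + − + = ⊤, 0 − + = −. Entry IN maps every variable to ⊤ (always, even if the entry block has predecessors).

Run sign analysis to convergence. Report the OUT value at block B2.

Answer: {a: 0, b: ⊤, c: ⊤, d: ⊤, e: ⊤, f: ⊤}

Derivation:
Converged values:
  B0: | IN=(all ⊤) | OUT=(all ⊤)
  B1: | IN=(all ⊤) | OUT={a:0; rest ⊤}
  B2: | IN={a:0; rest ⊤} | OUT={a:0; rest ⊤}
  B3: | IN={a:0; rest ⊤} | OUT={a:0; rest ⊤}
  B4: | IN={a:0; rest ⊤} | OUT={a:0, e:0; rest ⊤}
  B5: | IN={a:0, e:0; rest ⊤} | OUT={a:0, e:0; rest ⊤}
  B6: | IN={a:0, e:0; rest ⊤} | OUT={a:0, e:0; rest ⊤}
  B7: | IN={a:0, e:0; rest ⊤} | OUT={a:0, e:0; rest ⊤}
  B8: | IN={a:0; rest ⊤} | OUT={a:0; rest ⊤}
  B9: | IN={a:0; rest ⊤} | OUT={a:0, c:+; rest ⊤}

Merge at B2: IN[B2] = OUT[B1] = {a: 0, b: ⊤, c: ⊤, d: ⊤, e: ⊤, f: ⊤}
Applying B2's transfer function to that IN value gives OUT[B2] (row B2 above).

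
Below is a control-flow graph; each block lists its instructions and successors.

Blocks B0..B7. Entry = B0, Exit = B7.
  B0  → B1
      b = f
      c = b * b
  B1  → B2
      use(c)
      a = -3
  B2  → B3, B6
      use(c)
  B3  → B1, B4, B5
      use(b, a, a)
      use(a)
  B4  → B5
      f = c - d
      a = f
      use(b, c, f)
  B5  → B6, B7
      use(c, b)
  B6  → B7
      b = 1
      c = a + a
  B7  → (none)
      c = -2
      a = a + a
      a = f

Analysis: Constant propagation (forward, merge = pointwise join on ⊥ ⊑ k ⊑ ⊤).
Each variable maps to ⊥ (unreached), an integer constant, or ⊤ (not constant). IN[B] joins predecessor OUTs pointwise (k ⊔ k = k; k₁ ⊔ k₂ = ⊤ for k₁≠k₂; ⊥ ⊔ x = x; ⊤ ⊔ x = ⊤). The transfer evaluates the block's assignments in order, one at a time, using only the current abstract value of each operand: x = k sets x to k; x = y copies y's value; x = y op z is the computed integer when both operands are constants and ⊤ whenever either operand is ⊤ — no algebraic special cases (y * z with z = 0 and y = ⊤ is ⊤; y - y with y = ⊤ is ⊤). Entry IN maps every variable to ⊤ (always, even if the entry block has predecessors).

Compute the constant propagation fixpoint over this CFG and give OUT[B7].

Answer: {a: ⊤, b: ⊤, c: -2, d: ⊤, e: ⊤, f: ⊤}

Working:
Per-block solution:
  B0:  IN=(all ⊤)  OUT=(all ⊤)
  B1:  IN=(all ⊤)  OUT={a:-3; rest ⊤}
  B2:  IN={a:-3; rest ⊤}  OUT={a:-3; rest ⊤}
  B3:  IN={a:-3; rest ⊤}  OUT={a:-3; rest ⊤}
  B4:  IN={a:-3; rest ⊤}  OUT=(all ⊤)
  B5:  IN=(all ⊤)  OUT=(all ⊤)
  B6:  IN=(all ⊤)  OUT={b:1; rest ⊤}
  B7:  IN=(all ⊤)  OUT={c:-2; rest ⊤}

Merge at B7: IN[B7] = OUT[B5] ⊔ OUT[B6] = {a: ⊤, b: ⊤, c: ⊤, d: ⊤, e: ⊤, f: ⊤}
Applying B7's transfer function to that IN value gives OUT[B7] (row B7 above).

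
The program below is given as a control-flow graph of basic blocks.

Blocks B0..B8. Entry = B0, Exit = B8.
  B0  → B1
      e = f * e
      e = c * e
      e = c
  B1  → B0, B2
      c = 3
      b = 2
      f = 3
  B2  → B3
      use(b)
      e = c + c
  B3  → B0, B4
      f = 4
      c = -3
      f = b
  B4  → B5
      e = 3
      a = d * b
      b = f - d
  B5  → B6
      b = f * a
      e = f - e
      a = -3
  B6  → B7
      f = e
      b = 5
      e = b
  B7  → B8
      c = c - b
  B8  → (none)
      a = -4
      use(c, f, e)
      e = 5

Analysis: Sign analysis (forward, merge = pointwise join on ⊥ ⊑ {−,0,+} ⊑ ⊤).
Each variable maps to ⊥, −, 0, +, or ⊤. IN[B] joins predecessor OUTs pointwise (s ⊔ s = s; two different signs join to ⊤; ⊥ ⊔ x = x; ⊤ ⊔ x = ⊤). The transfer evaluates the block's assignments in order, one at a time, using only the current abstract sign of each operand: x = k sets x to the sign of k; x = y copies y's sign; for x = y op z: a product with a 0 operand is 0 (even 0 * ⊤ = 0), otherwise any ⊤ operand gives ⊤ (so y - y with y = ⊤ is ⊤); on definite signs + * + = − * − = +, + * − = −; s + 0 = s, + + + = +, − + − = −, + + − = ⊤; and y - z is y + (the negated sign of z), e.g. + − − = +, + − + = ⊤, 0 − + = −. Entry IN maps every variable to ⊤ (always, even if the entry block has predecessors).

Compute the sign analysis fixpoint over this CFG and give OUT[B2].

Converged values:
  B0: | IN=(all ⊤) | OUT=(all ⊤)
  B1: | IN=(all ⊤) | OUT={b:+, c:+, f:+; rest ⊤}
  B2: | IN={b:+, c:+, f:+; rest ⊤} | OUT={b:+, c:+, e:+, f:+; rest ⊤}
  B3: | IN={b:+, c:+, e:+, f:+; rest ⊤} | OUT={b:+, c:-, e:+, f:+; rest ⊤}
  B4: | IN={b:+, c:-, e:+, f:+; rest ⊤} | OUT={c:-, e:+, f:+; rest ⊤}
  B5: | IN={c:-, e:+, f:+; rest ⊤} | OUT={a:-, c:-, f:+; rest ⊤}
  B6: | IN={a:-, c:-, f:+; rest ⊤} | OUT={a:-, b:+, c:-, e:+; rest ⊤}
  B7: | IN={a:-, b:+, c:-, e:+; rest ⊤} | OUT={a:-, b:+, c:-, e:+; rest ⊤}
  B8: | IN={a:-, b:+, c:-, e:+; rest ⊤} | OUT={a:-, b:+, c:-, e:+; rest ⊤}

Merge at B2: IN[B2] = OUT[B1] = {a: ⊤, b: +, c: +, d: ⊤, e: ⊤, f: +}
Applying B2's transfer function to that IN value gives OUT[B2] (row B2 above).

Answer: {a: ⊤, b: +, c: +, d: ⊤, e: +, f: +}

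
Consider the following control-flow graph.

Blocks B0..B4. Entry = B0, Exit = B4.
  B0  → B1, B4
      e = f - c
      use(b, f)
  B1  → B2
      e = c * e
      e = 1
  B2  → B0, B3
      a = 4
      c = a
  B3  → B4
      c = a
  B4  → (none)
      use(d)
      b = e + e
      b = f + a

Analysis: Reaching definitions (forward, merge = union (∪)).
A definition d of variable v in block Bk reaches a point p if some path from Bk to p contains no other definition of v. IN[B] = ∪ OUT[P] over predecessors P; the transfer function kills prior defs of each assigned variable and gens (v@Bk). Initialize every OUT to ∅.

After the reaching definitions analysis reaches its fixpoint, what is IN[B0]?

Answer: {a@B2, c@B2, e@B1}

Derivation:
Per-block solution:
  B0: | IN={a@B2, c@B2, e@B1} | OUT={a@B2, c@B2, e@B0}
  B1: | IN={a@B2, c@B2, e@B0} | OUT={a@B2, c@B2, e@B1}
  B2: | IN={a@B2, c@B2, e@B1} | OUT={a@B2, c@B2, e@B1}
  B3: | IN={a@B2, c@B2, e@B1} | OUT={a@B2, c@B3, e@B1}
  B4: | IN={a@B2, c@B2, c@B3, e@B0, e@B1} | OUT={a@B2, b@B4, c@B2, c@B3, e@B0, e@B1}

Merge at B0 (entry node, so the boundary value {} is joined with the incoming edge(s)): IN[B0] = {} ⊔ OUT[B2] = {a@B2, c@B2, e@B1}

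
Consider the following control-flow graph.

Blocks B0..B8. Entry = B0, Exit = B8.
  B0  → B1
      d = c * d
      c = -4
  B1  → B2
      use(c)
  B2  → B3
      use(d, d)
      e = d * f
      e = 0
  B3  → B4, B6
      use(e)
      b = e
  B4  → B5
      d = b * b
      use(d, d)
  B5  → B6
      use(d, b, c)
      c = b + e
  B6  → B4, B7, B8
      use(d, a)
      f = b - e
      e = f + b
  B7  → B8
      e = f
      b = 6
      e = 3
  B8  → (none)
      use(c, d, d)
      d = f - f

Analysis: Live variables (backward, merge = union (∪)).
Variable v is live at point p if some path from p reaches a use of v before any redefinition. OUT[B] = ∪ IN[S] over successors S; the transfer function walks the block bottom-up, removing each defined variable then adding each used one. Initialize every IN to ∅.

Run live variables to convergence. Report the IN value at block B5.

Answer: {a, b, c, d, e}

Working:
Converged values:
  B0:  IN={a, c, d, f}  OUT={a, c, d, f}
  B1:  IN={a, c, d, f}  OUT={a, c, d, f}
  B2:  IN={a, c, d, f}  OUT={a, c, d, e}
  B3:  IN={a, c, d, e}  OUT={a, b, c, d, e}
  B4:  IN={a, b, c, e}  OUT={a, b, c, d, e}
  B5:  IN={a, b, c, d, e}  OUT={a, b, c, d, e}
  B6:  IN={a, b, c, d, e}  OUT={a, b, c, d, e, f}
  B7:  IN={c, d, f}  OUT={c, d, f}
  B8:  IN={c, d, f}  OUT={}

Merge at B5: OUT[B5] = IN[B6] = {a, b, c, d, e}
Applying B5's transfer function to that OUT value gives IN[B5] (row B5 above).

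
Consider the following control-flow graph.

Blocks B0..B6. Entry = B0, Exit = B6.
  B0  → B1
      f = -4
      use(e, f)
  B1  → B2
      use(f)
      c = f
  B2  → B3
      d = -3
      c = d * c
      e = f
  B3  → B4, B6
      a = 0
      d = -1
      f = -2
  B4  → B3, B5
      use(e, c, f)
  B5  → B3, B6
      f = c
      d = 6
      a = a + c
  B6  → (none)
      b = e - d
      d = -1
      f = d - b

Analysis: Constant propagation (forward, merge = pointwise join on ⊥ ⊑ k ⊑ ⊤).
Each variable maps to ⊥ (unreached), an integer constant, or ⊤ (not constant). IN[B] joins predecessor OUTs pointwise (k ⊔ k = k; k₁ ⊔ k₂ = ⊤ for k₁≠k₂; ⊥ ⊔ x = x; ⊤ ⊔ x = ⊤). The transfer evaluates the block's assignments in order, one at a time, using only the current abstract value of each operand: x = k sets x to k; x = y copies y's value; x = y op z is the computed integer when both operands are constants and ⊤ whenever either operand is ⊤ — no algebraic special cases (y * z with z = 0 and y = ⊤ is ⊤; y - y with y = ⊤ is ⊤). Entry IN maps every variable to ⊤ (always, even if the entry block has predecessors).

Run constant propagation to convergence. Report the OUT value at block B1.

Answer: {a: ⊤, b: ⊤, c: -4, d: ⊤, e: ⊤, f: -4}

Derivation:
Converged values:
  B0:  IN=(all ⊤)  OUT={f:-4; rest ⊤}
  B1:  IN={f:-4; rest ⊤}  OUT={c:-4, f:-4; rest ⊤}
  B2:  IN={c:-4, f:-4; rest ⊤}  OUT={c:12, d:-3, e:-4, f:-4; rest ⊤}
  B3:  IN={c:12, e:-4; rest ⊤}  OUT={a:0, c:12, d:-1, e:-4, f:-2; rest ⊤}
  B4:  IN={a:0, c:12, d:-1, e:-4, f:-2; rest ⊤}  OUT={a:0, c:12, d:-1, e:-4, f:-2; rest ⊤}
  B5:  IN={a:0, c:12, d:-1, e:-4, f:-2; rest ⊤}  OUT={a:12, c:12, d:6, e:-4, f:12; rest ⊤}
  B6:  IN={c:12, e:-4; rest ⊤}  OUT={c:12, d:-1, e:-4; rest ⊤}

Merge at B1: IN[B1] = OUT[B0] = {a: ⊤, b: ⊤, c: ⊤, d: ⊤, e: ⊤, f: -4}
Applying B1's transfer function to that IN value gives OUT[B1] (row B1 above).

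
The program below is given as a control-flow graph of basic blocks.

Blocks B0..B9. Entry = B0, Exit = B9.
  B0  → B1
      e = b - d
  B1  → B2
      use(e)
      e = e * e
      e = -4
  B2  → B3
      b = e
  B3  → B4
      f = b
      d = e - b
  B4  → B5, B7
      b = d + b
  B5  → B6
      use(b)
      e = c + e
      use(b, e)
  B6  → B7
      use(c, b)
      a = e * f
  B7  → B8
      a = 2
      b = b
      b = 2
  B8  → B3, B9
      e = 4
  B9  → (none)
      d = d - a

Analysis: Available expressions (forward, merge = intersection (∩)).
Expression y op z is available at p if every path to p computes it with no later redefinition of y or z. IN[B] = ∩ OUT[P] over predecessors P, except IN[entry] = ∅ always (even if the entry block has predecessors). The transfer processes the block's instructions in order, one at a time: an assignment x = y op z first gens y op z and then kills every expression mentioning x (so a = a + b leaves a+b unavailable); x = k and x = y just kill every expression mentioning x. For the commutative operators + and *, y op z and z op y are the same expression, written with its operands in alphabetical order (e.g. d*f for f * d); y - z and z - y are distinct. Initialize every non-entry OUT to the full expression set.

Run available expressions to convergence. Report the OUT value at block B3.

Fixpoint table:
  B0:   IN={}   OUT={b-d}
  B1:   IN={b-d}   OUT={b-d}
  B2:   IN={b-d}   OUT={}
  B3:   IN={}   OUT={e-b}
  B4:   IN={e-b}   OUT={}
  B5:   IN={}   OUT={}
  B6:   IN={}   OUT={e*f}
  B7:   IN={}   OUT={}
  B8:   IN={}   OUT={}
  B9:   IN={}   OUT={}

Merge at B3: IN[B3] = OUT[B2] ∩ OUT[B8] = {}
Applying B3's transfer function to that IN value gives OUT[B3] (row B3 above).

Answer: {e-b}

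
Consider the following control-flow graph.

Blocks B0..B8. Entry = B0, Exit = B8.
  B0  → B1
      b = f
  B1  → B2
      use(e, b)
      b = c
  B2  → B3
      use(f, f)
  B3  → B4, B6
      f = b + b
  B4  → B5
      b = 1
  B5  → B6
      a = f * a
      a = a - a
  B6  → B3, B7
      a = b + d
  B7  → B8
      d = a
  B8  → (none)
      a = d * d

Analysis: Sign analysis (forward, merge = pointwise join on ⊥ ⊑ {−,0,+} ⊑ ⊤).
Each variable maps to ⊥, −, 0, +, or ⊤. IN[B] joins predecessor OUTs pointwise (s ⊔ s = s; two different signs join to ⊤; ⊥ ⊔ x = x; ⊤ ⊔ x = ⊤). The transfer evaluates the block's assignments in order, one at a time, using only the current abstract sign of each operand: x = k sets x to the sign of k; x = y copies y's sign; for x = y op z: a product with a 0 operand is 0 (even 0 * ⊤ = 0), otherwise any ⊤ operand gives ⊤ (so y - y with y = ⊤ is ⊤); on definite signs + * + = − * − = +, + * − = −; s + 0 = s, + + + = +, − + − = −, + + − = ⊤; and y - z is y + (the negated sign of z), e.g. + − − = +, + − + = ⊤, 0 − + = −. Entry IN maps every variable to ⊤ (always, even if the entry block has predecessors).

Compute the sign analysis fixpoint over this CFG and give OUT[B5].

Answer: {a: ⊤, b: +, c: ⊤, d: ⊤, e: ⊤, f: ⊤}

Working:
Converged values:
  B0: | IN=(all ⊤) | OUT=(all ⊤)
  B1: | IN=(all ⊤) | OUT=(all ⊤)
  B2: | IN=(all ⊤) | OUT=(all ⊤)
  B3: | IN=(all ⊤) | OUT=(all ⊤)
  B4: | IN=(all ⊤) | OUT={b:+; rest ⊤}
  B5: | IN={b:+; rest ⊤} | OUT={b:+; rest ⊤}
  B6: | IN=(all ⊤) | OUT=(all ⊤)
  B7: | IN=(all ⊤) | OUT=(all ⊤)
  B8: | IN=(all ⊤) | OUT=(all ⊤)

Merge at B5: IN[B5] = OUT[B4] = {a: ⊤, b: +, c: ⊤, d: ⊤, e: ⊤, f: ⊤}
Applying B5's transfer function to that IN value gives OUT[B5] (row B5 above).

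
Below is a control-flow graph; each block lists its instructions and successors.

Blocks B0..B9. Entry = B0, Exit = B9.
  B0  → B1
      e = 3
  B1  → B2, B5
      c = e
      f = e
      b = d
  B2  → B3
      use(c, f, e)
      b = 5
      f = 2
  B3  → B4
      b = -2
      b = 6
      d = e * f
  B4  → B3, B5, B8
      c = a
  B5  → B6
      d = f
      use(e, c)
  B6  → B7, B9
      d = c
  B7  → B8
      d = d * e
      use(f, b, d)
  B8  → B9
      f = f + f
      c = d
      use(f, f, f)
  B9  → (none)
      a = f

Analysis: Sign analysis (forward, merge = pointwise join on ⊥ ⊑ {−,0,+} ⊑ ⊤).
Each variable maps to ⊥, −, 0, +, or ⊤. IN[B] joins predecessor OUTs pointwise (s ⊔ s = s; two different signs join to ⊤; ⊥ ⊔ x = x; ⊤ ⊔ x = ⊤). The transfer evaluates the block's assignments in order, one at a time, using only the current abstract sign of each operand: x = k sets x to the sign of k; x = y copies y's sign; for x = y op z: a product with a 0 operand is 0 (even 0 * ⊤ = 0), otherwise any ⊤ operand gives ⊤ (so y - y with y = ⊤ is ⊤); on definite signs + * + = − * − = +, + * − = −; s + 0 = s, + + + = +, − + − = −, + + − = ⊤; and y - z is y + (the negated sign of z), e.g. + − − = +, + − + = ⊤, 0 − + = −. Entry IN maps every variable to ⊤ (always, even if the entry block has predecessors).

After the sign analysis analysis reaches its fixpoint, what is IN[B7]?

Converged values:
  B0:  IN=(all ⊤)  OUT={e:+; rest ⊤}
  B1:  IN={e:+; rest ⊤}  OUT={c:+, e:+, f:+; rest ⊤}
  B2:  IN={c:+, e:+, f:+; rest ⊤}  OUT={b:+, c:+, e:+, f:+; rest ⊤}
  B3:  IN={b:+, e:+, f:+; rest ⊤}  OUT={b:+, d:+, e:+, f:+; rest ⊤}
  B4:  IN={b:+, d:+, e:+, f:+; rest ⊤}  OUT={b:+, d:+, e:+, f:+; rest ⊤}
  B5:  IN={e:+, f:+; rest ⊤}  OUT={d:+, e:+, f:+; rest ⊤}
  B6:  IN={d:+, e:+, f:+; rest ⊤}  OUT={e:+, f:+; rest ⊤}
  B7:  IN={e:+, f:+; rest ⊤}  OUT={e:+, f:+; rest ⊤}
  B8:  IN={e:+, f:+; rest ⊤}  OUT={e:+, f:+; rest ⊤}
  B9:  IN={e:+, f:+; rest ⊤}  OUT={a:+, e:+, f:+; rest ⊤}

Merge at B7: IN[B7] = OUT[B6] = {a: ⊤, b: ⊤, c: ⊤, d: ⊤, e: +, f: +}

Answer: {a: ⊤, b: ⊤, c: ⊤, d: ⊤, e: +, f: +}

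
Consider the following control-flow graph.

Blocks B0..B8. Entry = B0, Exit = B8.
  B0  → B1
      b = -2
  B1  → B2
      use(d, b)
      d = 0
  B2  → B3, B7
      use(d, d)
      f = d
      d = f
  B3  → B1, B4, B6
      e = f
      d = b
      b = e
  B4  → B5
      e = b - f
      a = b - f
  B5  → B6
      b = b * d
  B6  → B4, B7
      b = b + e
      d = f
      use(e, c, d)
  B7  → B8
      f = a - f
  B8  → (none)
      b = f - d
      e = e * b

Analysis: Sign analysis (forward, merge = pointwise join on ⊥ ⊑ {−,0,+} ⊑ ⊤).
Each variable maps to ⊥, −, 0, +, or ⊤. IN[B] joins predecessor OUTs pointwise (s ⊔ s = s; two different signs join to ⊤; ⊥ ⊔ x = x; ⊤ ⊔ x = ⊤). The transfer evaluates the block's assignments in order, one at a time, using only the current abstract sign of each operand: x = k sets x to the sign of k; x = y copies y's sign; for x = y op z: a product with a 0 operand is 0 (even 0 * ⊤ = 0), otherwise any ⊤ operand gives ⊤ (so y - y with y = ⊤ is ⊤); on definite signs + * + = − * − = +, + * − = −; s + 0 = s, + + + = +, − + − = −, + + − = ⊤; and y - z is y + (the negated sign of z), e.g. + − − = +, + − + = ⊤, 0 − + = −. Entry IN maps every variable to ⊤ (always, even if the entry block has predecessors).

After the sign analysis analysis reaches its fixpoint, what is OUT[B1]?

Fixpoint table:
  B0:   IN=(all ⊤)   OUT={b:-; rest ⊤}
  B1:   IN=(all ⊤)   OUT={d:0; rest ⊤}
  B2:   IN={d:0; rest ⊤}   OUT={d:0, f:0; rest ⊤}
  B3:   IN={d:0, f:0; rest ⊤}   OUT={b:0, e:0, f:0; rest ⊤}
  B4:   IN={b:0, e:0, f:0; rest ⊤}   OUT={a:0, b:0, e:0, f:0; rest ⊤}
  B5:   IN={a:0, b:0, e:0, f:0; rest ⊤}   OUT={a:0, b:0, e:0, f:0; rest ⊤}
  B6:   IN={b:0, e:0, f:0; rest ⊤}   OUT={b:0, d:0, e:0, f:0; rest ⊤}
  B7:   IN={d:0, f:0; rest ⊤}   OUT={d:0; rest ⊤}
  B8:   IN={d:0; rest ⊤}   OUT={d:0; rest ⊤}

Merge at B1: IN[B1] = OUT[B0] ⊔ OUT[B3] = {a: ⊤, b: ⊤, c: ⊤, d: ⊤, e: ⊤, f: ⊤}
Applying B1's transfer function to that IN value gives OUT[B1] (row B1 above).

Answer: {a: ⊤, b: ⊤, c: ⊤, d: 0, e: ⊤, f: ⊤}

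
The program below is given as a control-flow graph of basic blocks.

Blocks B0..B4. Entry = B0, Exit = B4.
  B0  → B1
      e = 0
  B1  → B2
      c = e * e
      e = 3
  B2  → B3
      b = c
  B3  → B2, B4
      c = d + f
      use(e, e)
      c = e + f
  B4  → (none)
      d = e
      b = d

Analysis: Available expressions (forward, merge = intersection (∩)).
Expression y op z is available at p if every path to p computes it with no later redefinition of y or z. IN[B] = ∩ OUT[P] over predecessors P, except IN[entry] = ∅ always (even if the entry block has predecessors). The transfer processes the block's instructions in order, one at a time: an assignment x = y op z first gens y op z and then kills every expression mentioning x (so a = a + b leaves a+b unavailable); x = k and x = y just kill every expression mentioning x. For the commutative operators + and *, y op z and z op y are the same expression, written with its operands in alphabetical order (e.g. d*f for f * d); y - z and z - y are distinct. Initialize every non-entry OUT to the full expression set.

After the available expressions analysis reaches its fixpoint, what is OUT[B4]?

Fixpoint table:
  B0: | IN={} | OUT={}
  B1: | IN={} | OUT={}
  B2: | IN={} | OUT={}
  B3: | IN={} | OUT={d+f, e+f}
  B4: | IN={d+f, e+f} | OUT={e+f}

Merge at B4: IN[B4] = OUT[B3] = {d+f, e+f}
Applying B4's transfer function to that IN value gives OUT[B4] (row B4 above).

Answer: {e+f}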